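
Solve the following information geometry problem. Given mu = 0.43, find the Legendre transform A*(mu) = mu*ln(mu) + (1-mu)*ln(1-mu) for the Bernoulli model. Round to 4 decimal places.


Legendre transform for Bernoulli:
A*(mu) = mu*log(mu) + (1-mu)*log(1-mu).
mu = 0.43, 1-mu = 0.57.
mu*log(mu) = 0.43*log(0.43) = -0.362907.
(1-mu)*log(1-mu) = 0.57*log(0.57) = -0.320408.
A* = -0.362907 + -0.320408 = -0.6833

-0.6833


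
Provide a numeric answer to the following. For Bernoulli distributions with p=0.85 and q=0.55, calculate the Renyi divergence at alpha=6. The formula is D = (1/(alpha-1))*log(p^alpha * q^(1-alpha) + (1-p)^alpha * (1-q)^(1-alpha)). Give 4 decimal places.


Renyi divergence of order alpha between Bernoulli distributions:
D = (1/(alpha-1))*log(p^alpha * q^(1-alpha) + (1-p)^alpha * (1-q)^(1-alpha)).
alpha = 6, p = 0.85, q = 0.55.
p^alpha * q^(1-alpha) = 0.85^6 * 0.55^-5 = 7.493766.
(1-p)^alpha * (1-q)^(1-alpha) = 0.15^6 * 0.45^-5 = 0.000617.
sum = 7.493766 + 0.000617 = 7.494383.
D = (1/5)*log(7.494383) = 0.4028

0.4028


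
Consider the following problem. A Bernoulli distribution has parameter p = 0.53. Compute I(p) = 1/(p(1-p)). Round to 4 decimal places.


For Bernoulli(p), Fisher information is I(p) = 1/(p*(1-p)).
p = 0.53, 1-p = 0.47.
p*(1-p) = 0.2491.
I(p) = 1/0.2491 = 4.0145

4.0145


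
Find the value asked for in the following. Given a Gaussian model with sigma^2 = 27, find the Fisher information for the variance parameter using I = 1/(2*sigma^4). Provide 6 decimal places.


Fisher information for variance: I(sigma^2) = 1/(2*sigma^4).
sigma^2 = 27, so sigma^4 = 729.
I = 1/(2*729) = 1/1458 = 0.000686

0.000686


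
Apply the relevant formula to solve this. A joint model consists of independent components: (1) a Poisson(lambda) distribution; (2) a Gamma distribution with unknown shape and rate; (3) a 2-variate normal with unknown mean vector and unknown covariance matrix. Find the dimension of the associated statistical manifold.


The dimension of a statistical manifold equals the number of free
(independent) real parameters of the model. For a product of independent
blocks the parameter counts add.
- Poisson (lambda): 1.
- Gamma (shape, rate): 2.
- 2-variate normal: 2 (mean) + 2*3/2 = 3 (symmetric covariance) = 5.
Total = 1 + 2 + 5 = 8.
Dimension = 8

8


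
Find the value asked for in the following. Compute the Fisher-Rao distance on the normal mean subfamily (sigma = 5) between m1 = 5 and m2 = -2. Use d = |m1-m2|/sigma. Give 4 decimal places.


On the fixed-variance normal subfamily, geodesic distance = |m1-m2|/sigma.
|5 - -2| = 7.
sigma = 5.
d = 7/5 = 1.4000

1.4000


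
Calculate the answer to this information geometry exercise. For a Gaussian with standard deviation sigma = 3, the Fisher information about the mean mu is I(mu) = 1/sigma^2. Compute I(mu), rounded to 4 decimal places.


The Fisher information for the mean of a normal distribution is I(mu) = 1/sigma^2.
sigma = 3, so sigma^2 = 9.
I(mu) = 1/9 = 0.1111

0.1111


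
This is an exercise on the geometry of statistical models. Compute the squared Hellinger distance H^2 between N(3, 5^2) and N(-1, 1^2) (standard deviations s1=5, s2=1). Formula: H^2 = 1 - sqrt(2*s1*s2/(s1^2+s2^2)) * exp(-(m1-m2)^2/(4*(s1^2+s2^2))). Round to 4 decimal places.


Squared Hellinger distance for Gaussians:
H^2 = 1 - sqrt(2*s1*s2/(s1^2+s2^2)) * exp(-(m1-m2)^2/(4*(s1^2+s2^2))).
s1^2 = 25, s2^2 = 1, s1^2+s2^2 = 26.
sqrt(2*5*1/(26)) = 0.620174.
(m1-m2)^2 = (4)^2 = 16.
exp(-16/(4*26)) = exp(-0.153846) = 0.857404.
H^2 = 1 - 0.620174*0.857404 = 0.4683

0.4683


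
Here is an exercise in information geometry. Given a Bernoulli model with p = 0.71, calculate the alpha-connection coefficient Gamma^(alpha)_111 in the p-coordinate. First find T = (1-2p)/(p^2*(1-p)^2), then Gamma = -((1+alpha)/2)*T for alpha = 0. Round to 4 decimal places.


Skewness (Amari-Chentsov) tensor: T = (1-2p)/(p^2*(1-p)^2).
p = 0.71, 1-2p = -0.42, p^2 = 0.5041, (1-p)^2 = 0.0841.
T = -0.42/(0.5041 * 0.0841) = -9.906873.
In the p-coordinate, Gamma^(alpha) = Gamma^(0) - (alpha/2)*T with Gamma^(0) = (1/2)*g'(p) = -T/2,
so Gamma^(alpha) = -((1+alpha)/2)*T.
alpha = 0, -(1+alpha)/2 = -0.5.
Gamma = -0.5 * -9.906873 = 4.9534

4.9534


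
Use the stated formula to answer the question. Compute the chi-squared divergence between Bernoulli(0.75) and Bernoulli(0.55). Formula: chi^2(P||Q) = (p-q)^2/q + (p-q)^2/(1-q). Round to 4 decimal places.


Chi-squared divergence between Bernoulli distributions:
chi^2 = (p-q)^2/q + (p-q)^2/(1-q).
p = 0.75, q = 0.55, p-q = 0.2.
(p-q)^2 = 0.04.
term1 = 0.04/0.55 = 0.072727.
term2 = 0.04/0.45 = 0.088889.
chi^2 = 0.072727 + 0.088889 = 0.1616

0.1616


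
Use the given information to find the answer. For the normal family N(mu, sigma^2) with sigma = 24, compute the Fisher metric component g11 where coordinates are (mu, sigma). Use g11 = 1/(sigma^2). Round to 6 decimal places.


For the 2-parameter normal family, the Fisher metric has:
  g11 = 1/sigma^2, g22 = 2/sigma^2.
sigma = 24, sigma^2 = 576.
g11 = 0.001736

0.001736


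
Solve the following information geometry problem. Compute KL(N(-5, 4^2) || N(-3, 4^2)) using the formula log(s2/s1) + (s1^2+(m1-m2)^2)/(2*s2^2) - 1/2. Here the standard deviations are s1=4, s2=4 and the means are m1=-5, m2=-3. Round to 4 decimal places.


KL divergence between normal distributions:
KL = log(s2/s1) + (s1^2 + (m1-m2)^2)/(2*s2^2) - 1/2.
log(4/4) = 0.0.
(4^2 + (-5--3)^2)/(2*4^2) = (16 + 4)/32 = 0.625.
KL = 0.0 + 0.625 - 0.5 = 0.1250

0.1250


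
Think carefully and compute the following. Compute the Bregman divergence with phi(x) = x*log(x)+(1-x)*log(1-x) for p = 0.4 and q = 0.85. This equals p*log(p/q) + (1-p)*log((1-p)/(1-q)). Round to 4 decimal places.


Bregman divergence with negative entropy generator:
D = p*log(p/q) + (1-p)*log((1-p)/(1-q)).
p = 0.4, q = 0.85.
p*log(p/q) = 0.4*log(0.4/0.85) = -0.301509.
(1-p)*log((1-p)/(1-q)) = 0.6*log(0.6/0.15) = 0.831777.
D = -0.301509 + 0.831777 = 0.5303

0.5303


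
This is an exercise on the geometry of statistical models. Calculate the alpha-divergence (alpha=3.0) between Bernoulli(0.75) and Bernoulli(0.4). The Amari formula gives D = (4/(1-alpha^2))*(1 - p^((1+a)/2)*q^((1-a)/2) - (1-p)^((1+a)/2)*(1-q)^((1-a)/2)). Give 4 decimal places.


Amari alpha-divergence:
D = (4/(1-alpha^2))*(1 - p^((1+a)/2)*q^((1-a)/2) - (1-p)^((1+a)/2)*(1-q)^((1-a)/2)).
alpha = 3.0, p = 0.75, q = 0.4.
e1 = (1+alpha)/2 = 2.0, e2 = (1-alpha)/2 = -1.0.
t1 = p^e1 * q^e2 = 0.75^2.0 * 0.4^-1.0 = 1.40625.
t2 = (1-p)^e1 * (1-q)^e2 = 0.25^2.0 * 0.6^-1.0 = 0.104167.
4/(1-alpha^2) = -0.5.
D = -0.5*(1 - 1.40625 - 0.104167) = 0.2552

0.2552


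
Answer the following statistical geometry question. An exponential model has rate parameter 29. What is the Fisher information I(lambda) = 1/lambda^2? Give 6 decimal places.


Fisher information for exponential: I(lambda) = 1/lambda^2.
lambda = 29, lambda^2 = 841.
I = 1/841 = 0.001189

0.001189


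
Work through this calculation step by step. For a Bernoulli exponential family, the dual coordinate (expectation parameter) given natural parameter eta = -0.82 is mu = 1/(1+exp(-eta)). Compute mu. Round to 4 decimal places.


Dual coordinate (expectation parameter) for Bernoulli:
mu = 1/(1+exp(-eta)).
eta = -0.82.
exp(-eta) = exp(0.82) = 2.2705.
mu = 1/(1+2.2705) = 0.3058

0.3058


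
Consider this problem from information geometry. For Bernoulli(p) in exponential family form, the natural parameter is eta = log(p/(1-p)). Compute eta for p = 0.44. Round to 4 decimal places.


Natural parameter for Bernoulli: eta = log(p/(1-p)).
p = 0.44, 1-p = 0.56.
p/(1-p) = 0.785714.
eta = log(0.785714) = -0.2412

-0.2412


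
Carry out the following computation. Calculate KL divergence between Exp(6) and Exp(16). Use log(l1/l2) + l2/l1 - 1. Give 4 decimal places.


KL divergence for exponential family:
KL = log(l1/l2) + l2/l1 - 1.
log(6/16) = -0.980829.
16/6 = 2.666667.
KL = -0.980829 + 2.666667 - 1 = 0.6858

0.6858


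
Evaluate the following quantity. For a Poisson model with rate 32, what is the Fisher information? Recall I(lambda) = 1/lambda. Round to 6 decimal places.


Fisher information for Poisson: I(lambda) = 1/lambda.
lambda = 32.
I(lambda) = 1/32 = 0.031250

0.031250


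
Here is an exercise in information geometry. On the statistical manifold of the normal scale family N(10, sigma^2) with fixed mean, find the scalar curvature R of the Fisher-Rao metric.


This family has a single free parameter, so its statistical manifold
is 1-dimensional. The Riemann curvature tensor of any 1-dimensional
Riemannian manifold vanishes identically, so R = 0.

0


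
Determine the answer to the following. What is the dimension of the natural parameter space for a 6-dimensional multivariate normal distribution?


Exponential family dimension calculation:
For 6-dim MVN: mean has 6 params, covariance has 6*7/2 = 21 unique entries.
Total dim = 6 + 21 = 27.

27


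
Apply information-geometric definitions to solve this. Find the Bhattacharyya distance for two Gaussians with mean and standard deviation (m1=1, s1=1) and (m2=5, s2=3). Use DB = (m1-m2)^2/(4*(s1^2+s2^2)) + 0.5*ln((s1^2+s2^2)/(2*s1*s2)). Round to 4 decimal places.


Bhattacharyya distance between two Gaussians:
DB = (m1-m2)^2/(4*(s1^2+s2^2)) + (1/2)*ln((s1^2+s2^2)/(2*s1*s2)).
(m1-m2)^2 = (-4)^2 = 16.
s1^2+s2^2 = 1 + 9 = 10.
term1 = 16/40 = 0.4.
term2 = 0.5*ln(10/6.0) = 0.255413.
DB = 0.4 + 0.255413 = 0.6554

0.6554


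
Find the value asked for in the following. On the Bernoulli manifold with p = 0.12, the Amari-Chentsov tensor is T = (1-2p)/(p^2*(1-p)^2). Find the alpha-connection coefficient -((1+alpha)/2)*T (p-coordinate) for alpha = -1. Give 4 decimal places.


Skewness (Amari-Chentsov) tensor: T = (1-2p)/(p^2*(1-p)^2).
p = 0.12, 1-2p = 0.76, p^2 = 0.0144, (1-p)^2 = 0.7744.
T = 0.76/(0.0144 * 0.7744) = 68.153122.
In the p-coordinate, Gamma^(alpha) = Gamma^(0) - (alpha/2)*T with Gamma^(0) = (1/2)*g'(p) = -T/2,
so Gamma^(alpha) = -((1+alpha)/2)*T.
alpha = -1, -(1+alpha)/2 = 0.0.
Gamma = 0.0 * 68.153122 = 0.0000

0.0000


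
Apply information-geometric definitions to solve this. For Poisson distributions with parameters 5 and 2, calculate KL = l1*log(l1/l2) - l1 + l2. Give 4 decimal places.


KL divergence for Poisson:
KL = l1*log(l1/l2) - l1 + l2.
l1 = 5, l2 = 2.
log(5/2) = 0.916291.
l1*log(l1/l2) = 5 * 0.916291 = 4.581454.
KL = 4.581454 - 5 + 2 = 1.5815

1.5815


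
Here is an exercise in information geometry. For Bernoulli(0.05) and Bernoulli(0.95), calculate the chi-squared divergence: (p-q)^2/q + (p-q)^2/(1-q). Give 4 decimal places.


Chi-squared divergence between Bernoulli distributions:
chi^2 = (p-q)^2/q + (p-q)^2/(1-q).
p = 0.05, q = 0.95, p-q = -0.9.
(p-q)^2 = 0.81.
term1 = 0.81/0.95 = 0.852632.
term2 = 0.81/0.05 = 16.2.
chi^2 = 0.852632 + 16.2 = 17.0526

17.0526


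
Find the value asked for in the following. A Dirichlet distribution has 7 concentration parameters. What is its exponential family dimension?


Exponential family dimension calculation:
Dirichlet with 7 components has 7 natural parameters.

7


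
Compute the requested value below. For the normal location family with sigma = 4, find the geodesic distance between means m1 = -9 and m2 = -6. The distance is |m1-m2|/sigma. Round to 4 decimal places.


On the fixed-variance normal subfamily, geodesic distance = |m1-m2|/sigma.
|-9 - -6| = 3.
sigma = 4.
d = 3/4 = 0.7500

0.7500


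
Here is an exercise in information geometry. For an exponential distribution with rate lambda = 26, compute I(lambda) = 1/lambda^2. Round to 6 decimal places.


Fisher information for exponential: I(lambda) = 1/lambda^2.
lambda = 26, lambda^2 = 676.
I = 1/676 = 0.001479

0.001479


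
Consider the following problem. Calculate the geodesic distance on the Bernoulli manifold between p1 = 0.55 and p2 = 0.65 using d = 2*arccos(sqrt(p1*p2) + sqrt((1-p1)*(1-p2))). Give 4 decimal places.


Geodesic distance on Bernoulli manifold:
d(p1,p2) = 2*arccos(sqrt(p1*p2) + sqrt((1-p1)*(1-p2))).
sqrt(p1*p2) = sqrt(0.55*0.65) = 0.597913.
sqrt((1-p1)*(1-p2)) = sqrt(0.45*0.35) = 0.396863.
arg = 0.597913 + 0.396863 = 0.994776.
d = 2*arccos(0.994776) = 0.2045

0.2045


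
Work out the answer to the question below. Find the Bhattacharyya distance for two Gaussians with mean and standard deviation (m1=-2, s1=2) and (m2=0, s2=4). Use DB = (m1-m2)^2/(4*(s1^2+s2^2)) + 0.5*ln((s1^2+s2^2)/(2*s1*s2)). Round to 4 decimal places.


Bhattacharyya distance between two Gaussians:
DB = (m1-m2)^2/(4*(s1^2+s2^2)) + (1/2)*ln((s1^2+s2^2)/(2*s1*s2)).
(m1-m2)^2 = (-2)^2 = 4.
s1^2+s2^2 = 4 + 16 = 20.
term1 = 4/80 = 0.05.
term2 = 0.5*ln(20/16.0) = 0.111572.
DB = 0.05 + 0.111572 = 0.1616

0.1616


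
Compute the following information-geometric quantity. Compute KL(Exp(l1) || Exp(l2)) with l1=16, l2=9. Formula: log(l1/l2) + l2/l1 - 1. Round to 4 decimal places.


KL divergence for exponential family:
KL = log(l1/l2) + l2/l1 - 1.
log(16/9) = 0.575364.
9/16 = 0.5625.
KL = 0.575364 + 0.5625 - 1 = 0.1379

0.1379


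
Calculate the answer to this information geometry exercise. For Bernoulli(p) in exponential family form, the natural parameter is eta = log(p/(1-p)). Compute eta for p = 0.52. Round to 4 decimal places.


Natural parameter for Bernoulli: eta = log(p/(1-p)).
p = 0.52, 1-p = 0.48.
p/(1-p) = 1.083333.
eta = log(1.083333) = 0.0800

0.0800


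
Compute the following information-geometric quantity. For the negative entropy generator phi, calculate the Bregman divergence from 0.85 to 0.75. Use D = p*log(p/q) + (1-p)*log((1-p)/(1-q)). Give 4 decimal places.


Bregman divergence with negative entropy generator:
D = p*log(p/q) + (1-p)*log((1-p)/(1-q)).
p = 0.85, q = 0.75.
p*log(p/q) = 0.85*log(0.85/0.75) = 0.106389.
(1-p)*log((1-p)/(1-q)) = 0.15*log(0.15/0.25) = -0.076624.
D = 0.106389 + -0.076624 = 0.0298

0.0298


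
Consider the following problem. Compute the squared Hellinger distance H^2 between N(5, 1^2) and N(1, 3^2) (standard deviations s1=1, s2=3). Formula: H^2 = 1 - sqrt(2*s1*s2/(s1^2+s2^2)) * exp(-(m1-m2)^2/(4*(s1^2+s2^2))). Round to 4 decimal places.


Squared Hellinger distance for Gaussians:
H^2 = 1 - sqrt(2*s1*s2/(s1^2+s2^2)) * exp(-(m1-m2)^2/(4*(s1^2+s2^2))).
s1^2 = 1, s2^2 = 9, s1^2+s2^2 = 10.
sqrt(2*1*3/(10)) = 0.774597.
(m1-m2)^2 = (4)^2 = 16.
exp(-16/(4*10)) = exp(-0.4) = 0.67032.
H^2 = 1 - 0.774597*0.67032 = 0.4808

0.4808


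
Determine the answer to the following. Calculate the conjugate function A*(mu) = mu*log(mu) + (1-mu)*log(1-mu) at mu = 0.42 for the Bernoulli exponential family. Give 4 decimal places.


Legendre transform for Bernoulli:
A*(mu) = mu*log(mu) + (1-mu)*log(1-mu).
mu = 0.42, 1-mu = 0.58.
mu*log(mu) = 0.42*log(0.42) = -0.36435.
(1-mu)*log(1-mu) = 0.58*log(0.58) = -0.315942.
A* = -0.36435 + -0.315942 = -0.6803

-0.6803


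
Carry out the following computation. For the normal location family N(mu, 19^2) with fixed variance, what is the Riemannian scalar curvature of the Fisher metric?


This family has a single free parameter, so its statistical manifold
is 1-dimensional. The Riemann curvature tensor of any 1-dimensional
Riemannian manifold vanishes identically, so R = 0.

0


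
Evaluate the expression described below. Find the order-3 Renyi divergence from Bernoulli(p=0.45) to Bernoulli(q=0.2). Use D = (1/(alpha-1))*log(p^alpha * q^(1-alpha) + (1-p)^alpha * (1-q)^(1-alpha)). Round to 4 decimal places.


Renyi divergence of order alpha between Bernoulli distributions:
D = (1/(alpha-1))*log(p^alpha * q^(1-alpha) + (1-p)^alpha * (1-q)^(1-alpha)).
alpha = 3, p = 0.45, q = 0.2.
p^alpha * q^(1-alpha) = 0.45^3 * 0.2^-2 = 2.278125.
(1-p)^alpha * (1-q)^(1-alpha) = 0.55^3 * 0.8^-2 = 0.259961.
sum = 2.278125 + 0.259961 = 2.538086.
D = (1/2)*log(2.538086) = 0.4657

0.4657


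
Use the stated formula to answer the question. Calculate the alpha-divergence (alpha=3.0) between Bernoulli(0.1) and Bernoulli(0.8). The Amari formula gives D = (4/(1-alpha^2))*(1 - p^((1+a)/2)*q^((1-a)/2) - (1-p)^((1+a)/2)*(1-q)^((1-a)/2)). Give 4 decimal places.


Amari alpha-divergence:
D = (4/(1-alpha^2))*(1 - p^((1+a)/2)*q^((1-a)/2) - (1-p)^((1+a)/2)*(1-q)^((1-a)/2)).
alpha = 3.0, p = 0.1, q = 0.8.
e1 = (1+alpha)/2 = 2.0, e2 = (1-alpha)/2 = -1.0.
t1 = p^e1 * q^e2 = 0.1^2.0 * 0.8^-1.0 = 0.0125.
t2 = (1-p)^e1 * (1-q)^e2 = 0.9^2.0 * 0.2^-1.0 = 4.05.
4/(1-alpha^2) = -0.5.
D = -0.5*(1 - 0.0125 - 4.05) = 1.5313

1.5313


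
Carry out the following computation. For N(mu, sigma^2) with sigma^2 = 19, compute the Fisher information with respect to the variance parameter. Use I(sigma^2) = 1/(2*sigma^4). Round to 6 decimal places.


Fisher information for variance: I(sigma^2) = 1/(2*sigma^4).
sigma^2 = 19, so sigma^4 = 361.
I = 1/(2*361) = 1/722 = 0.001385

0.001385


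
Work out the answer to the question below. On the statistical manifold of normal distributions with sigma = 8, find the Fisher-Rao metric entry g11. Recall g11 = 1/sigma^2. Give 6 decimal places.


For the 2-parameter normal family, the Fisher metric has:
  g11 = 1/sigma^2, g22 = 2/sigma^2.
sigma = 8, sigma^2 = 64.
g11 = 0.015625

0.015625


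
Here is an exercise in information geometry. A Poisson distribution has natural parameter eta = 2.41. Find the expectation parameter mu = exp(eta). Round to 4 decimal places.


Expectation parameter for Poisson exponential family:
mu = exp(eta).
eta = 2.41.
mu = exp(2.41) = 11.1340

11.1340


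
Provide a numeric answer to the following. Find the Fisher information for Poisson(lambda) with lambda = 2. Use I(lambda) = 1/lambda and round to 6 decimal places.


Fisher information for Poisson: I(lambda) = 1/lambda.
lambda = 2.
I(lambda) = 1/2 = 0.500000

0.500000


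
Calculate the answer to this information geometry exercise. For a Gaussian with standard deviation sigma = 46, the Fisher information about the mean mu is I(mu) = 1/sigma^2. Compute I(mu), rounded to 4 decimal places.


The Fisher information for the mean of a normal distribution is I(mu) = 1/sigma^2.
sigma = 46, so sigma^2 = 2116.
I(mu) = 1/2116 = 0.0005

0.0005


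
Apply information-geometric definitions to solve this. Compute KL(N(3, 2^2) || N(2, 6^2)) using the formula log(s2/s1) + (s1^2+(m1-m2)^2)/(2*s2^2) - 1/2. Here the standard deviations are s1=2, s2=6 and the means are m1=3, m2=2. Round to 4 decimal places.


KL divergence between normal distributions:
KL = log(s2/s1) + (s1^2 + (m1-m2)^2)/(2*s2^2) - 1/2.
log(6/2) = 1.098612.
(2^2 + (3-2)^2)/(2*6^2) = (4 + 1)/72 = 0.069444.
KL = 1.098612 + 0.069444 - 0.5 = 0.6681

0.6681


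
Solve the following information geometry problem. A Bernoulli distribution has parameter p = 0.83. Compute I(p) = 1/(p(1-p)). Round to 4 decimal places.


For Bernoulli(p), Fisher information is I(p) = 1/(p*(1-p)).
p = 0.83, 1-p = 0.17.
p*(1-p) = 0.1411.
I(p) = 1/0.1411 = 7.0872

7.0872


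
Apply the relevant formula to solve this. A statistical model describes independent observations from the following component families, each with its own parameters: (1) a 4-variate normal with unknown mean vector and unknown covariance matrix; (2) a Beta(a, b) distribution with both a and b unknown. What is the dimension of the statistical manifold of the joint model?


The dimension of a statistical manifold equals the number of free
(independent) real parameters of the model. For a product of independent
blocks the parameter counts add.
- 4-variate normal: 4 (mean) + 4*5/2 = 10 (symmetric covariance) = 14.
- Beta (a, b): 2.
Total = 14 + 2 = 16.
Dimension = 16

16


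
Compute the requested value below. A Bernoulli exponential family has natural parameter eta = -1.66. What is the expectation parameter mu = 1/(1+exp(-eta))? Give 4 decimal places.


Dual coordinate (expectation parameter) for Bernoulli:
mu = 1/(1+exp(-eta)).
eta = -1.66.
exp(-eta) = exp(1.66) = 5.259311.
mu = 1/(1+5.259311) = 0.1598

0.1598


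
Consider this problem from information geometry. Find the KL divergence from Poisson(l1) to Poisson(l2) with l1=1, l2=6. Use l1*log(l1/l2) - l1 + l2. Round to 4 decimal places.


KL divergence for Poisson:
KL = l1*log(l1/l2) - l1 + l2.
l1 = 1, l2 = 6.
log(1/6) = -1.791759.
l1*log(l1/l2) = 1 * -1.791759 = -1.791759.
KL = -1.791759 - 1 + 6 = 3.2082

3.2082


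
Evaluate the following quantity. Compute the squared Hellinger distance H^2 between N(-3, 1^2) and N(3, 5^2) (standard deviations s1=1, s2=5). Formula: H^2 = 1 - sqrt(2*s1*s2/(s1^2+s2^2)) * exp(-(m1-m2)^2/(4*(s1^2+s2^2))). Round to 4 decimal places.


Squared Hellinger distance for Gaussians:
H^2 = 1 - sqrt(2*s1*s2/(s1^2+s2^2)) * exp(-(m1-m2)^2/(4*(s1^2+s2^2))).
s1^2 = 1, s2^2 = 25, s1^2+s2^2 = 26.
sqrt(2*1*5/(26)) = 0.620174.
(m1-m2)^2 = (-6)^2 = 36.
exp(-36/(4*26)) = exp(-0.346154) = 0.707404.
H^2 = 1 - 0.620174*0.707404 = 0.5613

0.5613


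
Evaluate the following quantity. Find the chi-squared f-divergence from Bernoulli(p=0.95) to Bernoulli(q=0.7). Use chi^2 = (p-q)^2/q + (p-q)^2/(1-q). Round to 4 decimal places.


Chi-squared divergence between Bernoulli distributions:
chi^2 = (p-q)^2/q + (p-q)^2/(1-q).
p = 0.95, q = 0.7, p-q = 0.25.
(p-q)^2 = 0.0625.
term1 = 0.0625/0.7 = 0.089286.
term2 = 0.0625/0.3 = 0.208333.
chi^2 = 0.089286 + 0.208333 = 0.2976

0.2976


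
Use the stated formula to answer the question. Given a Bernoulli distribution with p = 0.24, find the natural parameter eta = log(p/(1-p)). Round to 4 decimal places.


Natural parameter for Bernoulli: eta = log(p/(1-p)).
p = 0.24, 1-p = 0.76.
p/(1-p) = 0.315789.
eta = log(0.315789) = -1.1527

-1.1527


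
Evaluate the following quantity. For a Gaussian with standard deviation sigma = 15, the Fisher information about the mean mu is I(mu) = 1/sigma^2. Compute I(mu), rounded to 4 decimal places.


The Fisher information for the mean of a normal distribution is I(mu) = 1/sigma^2.
sigma = 15, so sigma^2 = 225.
I(mu) = 1/225 = 0.0044

0.0044


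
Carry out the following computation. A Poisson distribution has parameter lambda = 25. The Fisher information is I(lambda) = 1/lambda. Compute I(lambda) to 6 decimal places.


Fisher information for Poisson: I(lambda) = 1/lambda.
lambda = 25.
I(lambda) = 1/25 = 0.040000

0.040000


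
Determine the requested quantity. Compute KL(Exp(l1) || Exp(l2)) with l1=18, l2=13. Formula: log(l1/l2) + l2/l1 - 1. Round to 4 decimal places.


KL divergence for exponential family:
KL = log(l1/l2) + l2/l1 - 1.
log(18/13) = 0.325422.
13/18 = 0.722222.
KL = 0.325422 + 0.722222 - 1 = 0.0476

0.0476


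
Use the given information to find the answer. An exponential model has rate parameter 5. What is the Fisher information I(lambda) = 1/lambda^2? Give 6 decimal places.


Fisher information for exponential: I(lambda) = 1/lambda^2.
lambda = 5, lambda^2 = 25.
I = 1/25 = 0.040000

0.040000


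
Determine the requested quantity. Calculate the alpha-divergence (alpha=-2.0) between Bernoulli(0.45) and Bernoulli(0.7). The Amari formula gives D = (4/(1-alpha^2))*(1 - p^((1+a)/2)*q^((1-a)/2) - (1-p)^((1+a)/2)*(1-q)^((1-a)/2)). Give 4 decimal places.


Amari alpha-divergence:
D = (4/(1-alpha^2))*(1 - p^((1+a)/2)*q^((1-a)/2) - (1-p)^((1+a)/2)*(1-q)^((1-a)/2)).
alpha = -2.0, p = 0.45, q = 0.7.
e1 = (1+alpha)/2 = -0.5, e2 = (1-alpha)/2 = 1.5.
t1 = p^e1 * q^e2 = 0.45^-0.5 * 0.7^1.5 = 0.873053.
t2 = (1-p)^e1 * (1-q)^e2 = 0.55^-0.5 * 0.3^1.5 = 0.221565.
4/(1-alpha^2) = -1.333333.
D = -1.333333*(1 - 0.873053 - 0.221565) = 0.1262

0.1262


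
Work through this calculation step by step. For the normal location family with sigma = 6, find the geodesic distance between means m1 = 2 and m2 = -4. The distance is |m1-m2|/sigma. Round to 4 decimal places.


On the fixed-variance normal subfamily, geodesic distance = |m1-m2|/sigma.
|2 - -4| = 6.
sigma = 6.
d = 6/6 = 1.0000

1.0000


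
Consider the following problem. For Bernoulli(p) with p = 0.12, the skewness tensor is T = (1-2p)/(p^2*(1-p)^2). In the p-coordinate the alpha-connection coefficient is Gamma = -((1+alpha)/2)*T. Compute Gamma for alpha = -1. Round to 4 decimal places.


Skewness (Amari-Chentsov) tensor: T = (1-2p)/(p^2*(1-p)^2).
p = 0.12, 1-2p = 0.76, p^2 = 0.0144, (1-p)^2 = 0.7744.
T = 0.76/(0.0144 * 0.7744) = 68.153122.
In the p-coordinate, Gamma^(alpha) = Gamma^(0) - (alpha/2)*T with Gamma^(0) = (1/2)*g'(p) = -T/2,
so Gamma^(alpha) = -((1+alpha)/2)*T.
alpha = -1, -(1+alpha)/2 = 0.0.
Gamma = 0.0 * 68.153122 = 0.0000

0.0000


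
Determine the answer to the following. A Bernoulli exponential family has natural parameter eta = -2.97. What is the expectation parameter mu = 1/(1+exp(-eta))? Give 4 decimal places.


Dual coordinate (expectation parameter) for Bernoulli:
mu = 1/(1+exp(-eta)).
eta = -2.97.
exp(-eta) = exp(2.97) = 19.49192.
mu = 1/(1+19.49192) = 0.0488

0.0488


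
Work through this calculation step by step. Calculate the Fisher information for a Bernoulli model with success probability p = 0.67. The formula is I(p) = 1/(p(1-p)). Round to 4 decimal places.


For Bernoulli(p), Fisher information is I(p) = 1/(p*(1-p)).
p = 0.67, 1-p = 0.33.
p*(1-p) = 0.2211.
I(p) = 1/0.2211 = 4.5228

4.5228


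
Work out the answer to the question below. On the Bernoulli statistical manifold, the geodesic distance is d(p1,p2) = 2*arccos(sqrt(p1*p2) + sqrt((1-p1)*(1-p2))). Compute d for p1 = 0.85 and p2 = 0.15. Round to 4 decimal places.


Geodesic distance on Bernoulli manifold:
d(p1,p2) = 2*arccos(sqrt(p1*p2) + sqrt((1-p1)*(1-p2))).
sqrt(p1*p2) = sqrt(0.85*0.15) = 0.357071.
sqrt((1-p1)*(1-p2)) = sqrt(0.15*0.85) = 0.357071.
arg = 0.357071 + 0.357071 = 0.714143.
d = 2*arccos(0.714143) = 1.5508

1.5508


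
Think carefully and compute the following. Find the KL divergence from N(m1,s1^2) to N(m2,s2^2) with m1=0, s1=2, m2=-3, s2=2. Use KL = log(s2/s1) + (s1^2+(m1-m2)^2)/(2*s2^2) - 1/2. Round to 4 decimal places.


KL divergence between normal distributions:
KL = log(s2/s1) + (s1^2 + (m1-m2)^2)/(2*s2^2) - 1/2.
log(2/2) = 0.0.
(2^2 + (0--3)^2)/(2*2^2) = (4 + 9)/8 = 1.625.
KL = 0.0 + 1.625 - 0.5 = 1.1250

1.1250


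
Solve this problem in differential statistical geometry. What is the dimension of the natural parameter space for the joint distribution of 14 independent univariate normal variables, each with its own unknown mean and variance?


Exponential family dimension calculation:
Each univariate normal has two natural parameters (mu/sigma^2 and -1/(2 sigma^2)).
With 14 independent components, dim = 2 * 14 = 28.

28


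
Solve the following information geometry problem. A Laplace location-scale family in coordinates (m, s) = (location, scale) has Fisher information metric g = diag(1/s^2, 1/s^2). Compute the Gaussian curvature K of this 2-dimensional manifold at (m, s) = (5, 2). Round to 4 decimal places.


The metric has the form g = (A dm^2 + B ds^2)/s^2 with A = 1, B = 1.
Substitute u = sqrt(A/B)*m: g = B*(du^2 + ds^2)/s^2, i.e. B times the
Poincare upper half-plane metric, which has constant Gaussian curvature -1.
Scaling a 2D metric by a constant c divides the Gaussian curvature by c,
so K = -1/B = -1/(1) = -1.0000 everywhere (the point (m, s) = (5, 2) is irrelevant:
the curvature is constant).
The requested Gaussian curvature is K = -1.0000.

-1.0000


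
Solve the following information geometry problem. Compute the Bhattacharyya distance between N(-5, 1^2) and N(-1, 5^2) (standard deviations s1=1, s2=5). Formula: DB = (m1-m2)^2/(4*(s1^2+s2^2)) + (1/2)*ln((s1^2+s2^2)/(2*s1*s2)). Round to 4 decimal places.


Bhattacharyya distance between two Gaussians:
DB = (m1-m2)^2/(4*(s1^2+s2^2)) + (1/2)*ln((s1^2+s2^2)/(2*s1*s2)).
(m1-m2)^2 = (-4)^2 = 16.
s1^2+s2^2 = 1 + 25 = 26.
term1 = 16/104 = 0.153846.
term2 = 0.5*ln(26/10.0) = 0.477756.
DB = 0.153846 + 0.477756 = 0.6316

0.6316


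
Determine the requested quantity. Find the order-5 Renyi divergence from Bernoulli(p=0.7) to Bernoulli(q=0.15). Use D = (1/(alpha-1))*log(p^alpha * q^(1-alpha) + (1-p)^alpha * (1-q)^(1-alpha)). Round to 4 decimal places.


Renyi divergence of order alpha between Bernoulli distributions:
D = (1/(alpha-1))*log(p^alpha * q^(1-alpha) + (1-p)^alpha * (1-q)^(1-alpha)).
alpha = 5, p = 0.7, q = 0.15.
p^alpha * q^(1-alpha) = 0.7^5 * 0.15^-4 = 331.990123.
(1-p)^alpha * (1-q)^(1-alpha) = 0.3^5 * 0.85^-4 = 0.004655.
sum = 331.990123 + 0.004655 = 331.994779.
D = (1/4)*log(331.994779) = 1.4513

1.4513


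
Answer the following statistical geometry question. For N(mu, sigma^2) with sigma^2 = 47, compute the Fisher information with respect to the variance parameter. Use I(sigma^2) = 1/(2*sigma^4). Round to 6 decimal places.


Fisher information for variance: I(sigma^2) = 1/(2*sigma^4).
sigma^2 = 47, so sigma^4 = 2209.
I = 1/(2*2209) = 1/4418 = 0.000226

0.000226


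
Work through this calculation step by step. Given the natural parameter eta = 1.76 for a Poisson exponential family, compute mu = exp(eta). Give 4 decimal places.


Expectation parameter for Poisson exponential family:
mu = exp(eta).
eta = 1.76.
mu = exp(1.76) = 5.8124

5.8124


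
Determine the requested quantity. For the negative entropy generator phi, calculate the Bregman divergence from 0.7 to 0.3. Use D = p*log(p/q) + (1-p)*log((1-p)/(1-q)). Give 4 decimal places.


Bregman divergence with negative entropy generator:
D = p*log(p/q) + (1-p)*log((1-p)/(1-q)).
p = 0.7, q = 0.3.
p*log(p/q) = 0.7*log(0.7/0.3) = 0.593109.
(1-p)*log((1-p)/(1-q)) = 0.3*log(0.3/0.7) = -0.254189.
D = 0.593109 + -0.254189 = 0.3389

0.3389


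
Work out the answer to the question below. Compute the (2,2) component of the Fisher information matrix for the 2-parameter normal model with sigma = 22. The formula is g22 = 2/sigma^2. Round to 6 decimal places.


For the 2-parameter normal family, the Fisher metric has:
  g11 = 1/sigma^2, g22 = 2/sigma^2.
sigma = 22, sigma^2 = 484.
g22 = 0.004132

0.004132


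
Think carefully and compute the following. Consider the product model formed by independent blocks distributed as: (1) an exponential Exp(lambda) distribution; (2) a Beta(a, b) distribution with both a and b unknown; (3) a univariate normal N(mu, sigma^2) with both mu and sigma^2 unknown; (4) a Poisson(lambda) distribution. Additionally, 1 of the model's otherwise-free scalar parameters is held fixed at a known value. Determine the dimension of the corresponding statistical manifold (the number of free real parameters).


The dimension of a statistical manifold equals the number of free
(independent) real parameters of the model. For a product of independent
blocks the parameter counts add.
- exponential (lambda): 1.
- Beta (a, b): 2.
- normal (mu, sigma^2): 2.
- Poisson (lambda): 1.
Total = 1 + 2 + 2 + 1 = 6.
1 parameter(s) fixed at known values: 6 - 1 = 5.
Dimension = 5

5


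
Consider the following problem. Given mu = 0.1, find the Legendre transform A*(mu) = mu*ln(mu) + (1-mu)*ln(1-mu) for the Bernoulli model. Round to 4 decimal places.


Legendre transform for Bernoulli:
A*(mu) = mu*log(mu) + (1-mu)*log(1-mu).
mu = 0.1, 1-mu = 0.9.
mu*log(mu) = 0.1*log(0.1) = -0.230259.
(1-mu)*log(1-mu) = 0.9*log(0.9) = -0.094824.
A* = -0.230259 + -0.094824 = -0.3251

-0.3251


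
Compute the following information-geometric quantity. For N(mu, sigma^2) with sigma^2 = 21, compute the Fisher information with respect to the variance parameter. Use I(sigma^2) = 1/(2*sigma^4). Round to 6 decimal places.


Fisher information for variance: I(sigma^2) = 1/(2*sigma^4).
sigma^2 = 21, so sigma^4 = 441.
I = 1/(2*441) = 1/882 = 0.001134

0.001134


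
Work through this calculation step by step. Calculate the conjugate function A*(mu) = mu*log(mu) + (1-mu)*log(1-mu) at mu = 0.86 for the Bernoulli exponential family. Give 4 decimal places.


Legendre transform for Bernoulli:
A*(mu) = mu*log(mu) + (1-mu)*log(1-mu).
mu = 0.86, 1-mu = 0.14.
mu*log(mu) = 0.86*log(0.86) = -0.129708.
(1-mu)*log(1-mu) = 0.14*log(0.14) = -0.275256.
A* = -0.129708 + -0.275256 = -0.4050

-0.4050


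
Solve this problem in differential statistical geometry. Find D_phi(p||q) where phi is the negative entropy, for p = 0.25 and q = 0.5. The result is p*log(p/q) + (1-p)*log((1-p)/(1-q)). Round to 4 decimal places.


Bregman divergence with negative entropy generator:
D = p*log(p/q) + (1-p)*log((1-p)/(1-q)).
p = 0.25, q = 0.5.
p*log(p/q) = 0.25*log(0.25/0.5) = -0.173287.
(1-p)*log((1-p)/(1-q)) = 0.75*log(0.75/0.5) = 0.304099.
D = -0.173287 + 0.304099 = 0.1308

0.1308


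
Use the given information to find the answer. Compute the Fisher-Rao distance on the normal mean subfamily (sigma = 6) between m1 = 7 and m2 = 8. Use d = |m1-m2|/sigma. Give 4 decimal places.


On the fixed-variance normal subfamily, geodesic distance = |m1-m2|/sigma.
|7 - 8| = 1.
sigma = 6.
d = 1/6 = 0.1667

0.1667


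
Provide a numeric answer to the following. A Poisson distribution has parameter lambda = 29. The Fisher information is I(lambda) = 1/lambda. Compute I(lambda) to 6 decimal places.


Fisher information for Poisson: I(lambda) = 1/lambda.
lambda = 29.
I(lambda) = 1/29 = 0.034483

0.034483


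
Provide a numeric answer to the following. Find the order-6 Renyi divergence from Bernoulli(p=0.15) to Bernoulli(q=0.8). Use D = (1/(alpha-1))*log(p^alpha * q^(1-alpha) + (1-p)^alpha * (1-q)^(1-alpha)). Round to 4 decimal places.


Renyi divergence of order alpha between Bernoulli distributions:
D = (1/(alpha-1))*log(p^alpha * q^(1-alpha) + (1-p)^alpha * (1-q)^(1-alpha)).
alpha = 6, p = 0.15, q = 0.8.
p^alpha * q^(1-alpha) = 0.15^6 * 0.8^-5 = 3.5e-05.
(1-p)^alpha * (1-q)^(1-alpha) = 0.85^6 * 0.2^-5 = 1178.592236.
sum = 3.5e-05 + 1178.592236 = 1178.592271.
D = (1/5)*log(1178.592271) = 1.4144

1.4144


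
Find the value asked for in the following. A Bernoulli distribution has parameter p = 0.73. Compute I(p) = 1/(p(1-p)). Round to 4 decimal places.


For Bernoulli(p), Fisher information is I(p) = 1/(p*(1-p)).
p = 0.73, 1-p = 0.27.
p*(1-p) = 0.1971.
I(p) = 1/0.1971 = 5.0736

5.0736


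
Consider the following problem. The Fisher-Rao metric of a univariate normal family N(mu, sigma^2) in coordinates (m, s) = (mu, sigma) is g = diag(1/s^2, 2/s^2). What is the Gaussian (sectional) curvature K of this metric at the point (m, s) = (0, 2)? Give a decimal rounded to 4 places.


The metric has the form g = (A dm^2 + B ds^2)/s^2 with A = 1, B = 2.
Substitute u = sqrt(A/B)*m: g = B*(du^2 + ds^2)/s^2, i.e. B times the
Poincare upper half-plane metric, which has constant Gaussian curvature -1.
Scaling a 2D metric by a constant c divides the Gaussian curvature by c,
so K = -1/B = -1/(2) = -0.5000 everywhere (the point (m, s) = (0, 2) is irrelevant:
the curvature is constant).
The requested Gaussian curvature is K = -0.5000.

-0.5000


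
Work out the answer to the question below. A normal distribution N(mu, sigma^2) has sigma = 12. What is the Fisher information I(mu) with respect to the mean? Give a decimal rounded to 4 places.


The Fisher information for the mean of a normal distribution is I(mu) = 1/sigma^2.
sigma = 12, so sigma^2 = 144.
I(mu) = 1/144 = 0.0069

0.0069


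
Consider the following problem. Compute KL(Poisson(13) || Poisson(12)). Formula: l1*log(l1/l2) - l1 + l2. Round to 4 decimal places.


KL divergence for Poisson:
KL = l1*log(l1/l2) - l1 + l2.
l1 = 13, l2 = 12.
log(13/12) = 0.080043.
l1*log(l1/l2) = 13 * 0.080043 = 1.040555.
KL = 1.040555 - 13 + 12 = 0.0406

0.0406


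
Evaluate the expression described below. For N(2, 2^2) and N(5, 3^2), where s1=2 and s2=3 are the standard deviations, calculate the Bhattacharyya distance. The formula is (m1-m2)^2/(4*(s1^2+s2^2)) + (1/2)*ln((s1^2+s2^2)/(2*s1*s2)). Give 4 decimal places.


Bhattacharyya distance between two Gaussians:
DB = (m1-m2)^2/(4*(s1^2+s2^2)) + (1/2)*ln((s1^2+s2^2)/(2*s1*s2)).
(m1-m2)^2 = (-3)^2 = 9.
s1^2+s2^2 = 4 + 9 = 13.
term1 = 9/52 = 0.173077.
term2 = 0.5*ln(13/12.0) = 0.040021.
DB = 0.173077 + 0.040021 = 0.2131

0.2131


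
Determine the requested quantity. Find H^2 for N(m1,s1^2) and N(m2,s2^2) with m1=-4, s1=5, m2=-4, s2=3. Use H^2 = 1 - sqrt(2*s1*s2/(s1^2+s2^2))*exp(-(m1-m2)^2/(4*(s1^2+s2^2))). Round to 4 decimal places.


Squared Hellinger distance for Gaussians:
H^2 = 1 - sqrt(2*s1*s2/(s1^2+s2^2)) * exp(-(m1-m2)^2/(4*(s1^2+s2^2))).
s1^2 = 25, s2^2 = 9, s1^2+s2^2 = 34.
sqrt(2*5*3/(34)) = 0.939336.
(m1-m2)^2 = (0)^2 = 0.
exp(-0/(4*34)) = exp(0.0) = 1.0.
H^2 = 1 - 0.939336*1.0 = 0.0607

0.0607


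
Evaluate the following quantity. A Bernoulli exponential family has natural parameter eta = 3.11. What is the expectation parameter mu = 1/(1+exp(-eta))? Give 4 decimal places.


Dual coordinate (expectation parameter) for Bernoulli:
mu = 1/(1+exp(-eta)).
eta = 3.11.
exp(-eta) = exp(-3.11) = 0.044601.
mu = 1/(1+0.044601) = 0.9573

0.9573


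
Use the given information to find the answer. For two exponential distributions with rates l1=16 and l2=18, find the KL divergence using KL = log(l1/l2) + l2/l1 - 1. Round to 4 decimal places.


KL divergence for exponential family:
KL = log(l1/l2) + l2/l1 - 1.
log(16/18) = -0.117783.
18/16 = 1.125.
KL = -0.117783 + 1.125 - 1 = 0.0072

0.0072


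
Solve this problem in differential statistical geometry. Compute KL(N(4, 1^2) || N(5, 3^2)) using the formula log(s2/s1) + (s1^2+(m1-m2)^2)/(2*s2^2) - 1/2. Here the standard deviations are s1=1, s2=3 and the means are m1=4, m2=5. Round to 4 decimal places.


KL divergence between normal distributions:
KL = log(s2/s1) + (s1^2 + (m1-m2)^2)/(2*s2^2) - 1/2.
log(3/1) = 1.098612.
(1^2 + (4-5)^2)/(2*3^2) = (1 + 1)/18 = 0.111111.
KL = 1.098612 + 0.111111 - 0.5 = 0.7097

0.7097


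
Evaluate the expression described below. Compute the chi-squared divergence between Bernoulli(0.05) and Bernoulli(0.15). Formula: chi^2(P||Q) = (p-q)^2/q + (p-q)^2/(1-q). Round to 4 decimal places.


Chi-squared divergence between Bernoulli distributions:
chi^2 = (p-q)^2/q + (p-q)^2/(1-q).
p = 0.05, q = 0.15, p-q = -0.1.
(p-q)^2 = 0.01.
term1 = 0.01/0.15 = 0.066667.
term2 = 0.01/0.85 = 0.011765.
chi^2 = 0.066667 + 0.011765 = 0.0784

0.0784


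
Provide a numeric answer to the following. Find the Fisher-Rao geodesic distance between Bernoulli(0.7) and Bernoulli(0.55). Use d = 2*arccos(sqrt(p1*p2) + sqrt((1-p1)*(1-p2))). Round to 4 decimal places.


Geodesic distance on Bernoulli manifold:
d(p1,p2) = 2*arccos(sqrt(p1*p2) + sqrt((1-p1)*(1-p2))).
sqrt(p1*p2) = sqrt(0.7*0.55) = 0.620484.
sqrt((1-p1)*(1-p2)) = sqrt(0.3*0.45) = 0.367423.
arg = 0.620484 + 0.367423 = 0.987907.
d = 2*arccos(0.987907) = 0.3113

0.3113


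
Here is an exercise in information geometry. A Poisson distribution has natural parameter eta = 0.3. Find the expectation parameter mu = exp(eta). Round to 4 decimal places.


Expectation parameter for Poisson exponential family:
mu = exp(eta).
eta = 0.3.
mu = exp(0.3) = 1.3499

1.3499


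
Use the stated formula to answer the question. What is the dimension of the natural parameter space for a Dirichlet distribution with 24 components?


Exponential family dimension calculation:
Dirichlet with 24 components has 24 natural parameters.

24


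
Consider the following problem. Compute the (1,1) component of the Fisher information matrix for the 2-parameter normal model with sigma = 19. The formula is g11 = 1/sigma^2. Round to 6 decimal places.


For the 2-parameter normal family, the Fisher metric has:
  g11 = 1/sigma^2, g22 = 2/sigma^2.
sigma = 19, sigma^2 = 361.
g11 = 0.002770

0.002770


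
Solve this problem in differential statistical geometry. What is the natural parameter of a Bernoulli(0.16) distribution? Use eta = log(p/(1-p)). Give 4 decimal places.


Natural parameter for Bernoulli: eta = log(p/(1-p)).
p = 0.16, 1-p = 0.84.
p/(1-p) = 0.190476.
eta = log(0.190476) = -1.6582

-1.6582


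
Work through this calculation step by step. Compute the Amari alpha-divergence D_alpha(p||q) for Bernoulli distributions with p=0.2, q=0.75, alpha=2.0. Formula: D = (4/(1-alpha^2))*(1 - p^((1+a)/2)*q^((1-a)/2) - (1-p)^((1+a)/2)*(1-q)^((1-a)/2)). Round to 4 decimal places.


Amari alpha-divergence:
D = (4/(1-alpha^2))*(1 - p^((1+a)/2)*q^((1-a)/2) - (1-p)^((1+a)/2)*(1-q)^((1-a)/2)).
alpha = 2.0, p = 0.2, q = 0.75.
e1 = (1+alpha)/2 = 1.5, e2 = (1-alpha)/2 = -0.5.
t1 = p^e1 * q^e2 = 0.2^1.5 * 0.75^-0.5 = 0.10328.
t2 = (1-p)^e1 * (1-q)^e2 = 0.8^1.5 * 0.25^-0.5 = 1.431084.
4/(1-alpha^2) = -1.333333.
D = -1.333333*(1 - 0.10328 - 1.431084) = 0.7125

0.7125
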